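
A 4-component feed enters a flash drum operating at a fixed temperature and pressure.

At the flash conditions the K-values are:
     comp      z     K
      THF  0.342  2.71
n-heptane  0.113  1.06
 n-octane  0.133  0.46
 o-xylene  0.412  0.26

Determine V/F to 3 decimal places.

Rachford–Rice: g(V/F) = Σ zᵢ(Kᵢ−1)/(1+V/F(Kᵢ−1)) = 0.
g(0) = ΣzᵢKᵢ − 1 = 0.215 and g(1) = 1 − Σzᵢ/Kᵢ = -1.107, so a root lies in (0, 1).
Newton–Raphson from V/F = 0.54:
  V/F = 0.540: g = -0.2986, g' = -0.974 → V/F = 0.233
  V/F = 0.233: g = -0.0261, g' = -0.892 → V/F = 0.204
  V/F = 0.204: g = 0.0003, g' = -0.912 → V/F = 0.205
Converged at V/F = 0.205.

V/F = 0.205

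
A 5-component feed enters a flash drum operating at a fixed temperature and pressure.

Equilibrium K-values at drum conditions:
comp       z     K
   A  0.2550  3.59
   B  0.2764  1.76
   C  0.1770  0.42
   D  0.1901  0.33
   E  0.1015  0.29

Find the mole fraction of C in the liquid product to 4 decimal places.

Iterate (Newton) starting at V/F = 0.5:
  V/F = 0.5000: g = -0.00785, g' = -0.8427 → V/F = 0.4907
Converged at V/F = 0.4907.
Compositions from xᵢ = zᵢ/(1+V/F(Kᵢ−1)), yᵢ = Kᵢxᵢ:
  A: x = 0.1123, y = 0.4031
  B: x = 0.2013, y = 0.3543
  C: x = 0.2474, y = 0.1039
  D: x = 0.2832, y = 0.0935
  E: x = 0.1558, y = 0.0452

x_C = 0.2474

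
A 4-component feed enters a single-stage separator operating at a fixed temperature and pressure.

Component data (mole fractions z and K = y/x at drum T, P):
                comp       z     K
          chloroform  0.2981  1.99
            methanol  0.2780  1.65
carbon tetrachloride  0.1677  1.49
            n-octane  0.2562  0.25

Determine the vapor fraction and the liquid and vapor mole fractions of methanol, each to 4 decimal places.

ψ = 0.6418, x_methanol = 0.1962, y_methanol = 0.3237

Let ψ = V/F and solve Σ zᵢ(Kᵢ−1)/(1+ψ(Kᵢ−1)) = 0.
Feasibility: ΣzᵢKᵢ = 1.3658, Σzᵢ/Kᵢ = 1.4556 — both > 1, two phases present.
Newton iteration, ψ⁰ = 0.58:
  ψ = 0.5800: g = 0.04260, g' = -0.6557 → ψ = 0.6450
  ψ = 0.6450: g = -0.00231, g' = -0.7311 → ψ = 0.6418
Converged at ψ = 0.6418.
Compositions from xᵢ = zᵢ/(1+ψ(Kᵢ−1)), yᵢ = Kᵢxᵢ:
  chloroform: x = 0.1823, y = 0.3627
  methanol: x = 0.1962, y = 0.3237
  carbon tetrachloride: x = 0.1276, y = 0.1901
  n-octane: x = 0.4940, y = 0.1235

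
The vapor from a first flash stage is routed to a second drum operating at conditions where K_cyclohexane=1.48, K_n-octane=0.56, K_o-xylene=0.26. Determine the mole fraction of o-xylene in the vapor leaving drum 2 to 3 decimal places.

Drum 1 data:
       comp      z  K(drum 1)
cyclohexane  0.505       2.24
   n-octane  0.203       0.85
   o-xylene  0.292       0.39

Drum 1:
Rachford–Rice: g(ψ₁) = Σ zᵢ(Kᵢ−1)/(1+ψ₁(Kᵢ−1)) = 0.
g(0) = ΣzᵢKᵢ − 1 = 0.418 and g(1) = 1 − Σzᵢ/Kᵢ = -0.213, so a root lies in (0, 1).
Iterate (Newton) starting at ψ₁ = 0.41:
  ψ₁ = 0.410: g = 0.1452, g' = -0.540 → ψ₁ = 0.679
  ψ₁ = 0.679: g = 0.0020, g' = -0.551 → ψ₁ = 0.683
Converged at ψ₁ = 0.683.
Drum-1 compositions:
  cyclohexane: x = 0.273, y = 0.613
  n-octane: x = 0.226, y = 0.192
  o-xylene: x = 0.500, y = 0.195
Drum-2 feed = drum-1 vapor: z₂ = (0.6126, 0.1922, 0.1951).
Drum 2:
Newton–Raphson from ψ₂ = 0.5:
  ψ₂ = 0.500: g = -0.1005, g' = -0.422 → ψ₂ = 0.262
  ψ₂ = 0.262: g = -0.0135, g' = -0.323 → ψ₂ = 0.220
Converged at ψ₂ = 0.220.
  cyclohexane: x = 0.554, y = 0.820
  n-octane: x = 0.213, y = 0.119
  o-xylene: x = 0.233, y = 0.061

y_o-xylene (drum 2) = 0.061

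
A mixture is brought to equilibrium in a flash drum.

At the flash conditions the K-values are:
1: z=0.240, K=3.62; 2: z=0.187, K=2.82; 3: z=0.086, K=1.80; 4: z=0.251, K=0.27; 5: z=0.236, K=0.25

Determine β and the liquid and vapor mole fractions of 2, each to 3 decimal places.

β = 0.438, x_2 = 0.104, y_2 = 0.293

Newton–Raphson from β = 0.5:
  β = 0.500: g = -0.0722, g' = -1.178 → β = 0.439
  β = 0.439: g = -0.0006, g' = -1.163 → β = 0.438
Converged at β = 0.438.
Compositions from xᵢ = zᵢ/(1+β(Kᵢ−1)), yᵢ = Kᵢxᵢ:
  1: x = 0.112, y = 0.404
  2: x = 0.104, y = 0.293
  3: x = 0.064, y = 0.115
  4: x = 0.369, y = 0.100
  5: x = 0.352, y = 0.088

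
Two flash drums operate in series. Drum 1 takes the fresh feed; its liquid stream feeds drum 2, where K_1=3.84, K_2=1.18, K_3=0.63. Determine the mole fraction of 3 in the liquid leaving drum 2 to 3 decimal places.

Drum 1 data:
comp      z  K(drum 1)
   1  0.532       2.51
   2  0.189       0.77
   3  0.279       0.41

x_3 (drum 2) = 0.715

Drum 1:
Iterate (Newton) starting at ψ₁ = 0.53:
  ψ₁ = 0.530: g = 0.1572, g' = -0.593 → ψ₁ = 0.795
  ψ₁ = 0.795: g = 0.0017, g' = -0.610 → ψ₁ = 0.798
Converged at ψ₁ = 0.798.
Drum-1 compositions:
  1: x = 0.241, y = 0.606
  2: x = 0.231, y = 0.178
  3: x = 0.527, y = 0.216
Drum-2 feed = drum-1 liquid: z₂ = (0.2413, 0.2315, 0.5272).
Drum 2:
Newton iteration, ψ₂⁰ = 0.5:
  ψ₂ = 0.500: g = 0.0820, g' = -0.447 → ψ₂ = 0.683
  ψ₂ = 0.683: g = 0.0090, g' = -0.360 → ψ₂ = 0.708
  ψ₂ = 0.708: g = 0.0001, g' = -0.353 → ψ₂ = 0.709
Converged at ψ₂ = 0.709.
  1: x = 0.080, y = 0.308
  2: x = 0.205, y = 0.242
  3: x = 0.715, y = 0.450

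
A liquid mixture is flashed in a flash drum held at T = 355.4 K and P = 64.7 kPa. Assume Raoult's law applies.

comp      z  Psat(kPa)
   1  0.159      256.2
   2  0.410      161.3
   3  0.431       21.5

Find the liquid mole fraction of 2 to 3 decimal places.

x_2 = 0.214

Raoult's law: Kᵢ = Pᵢˢᵃᵗ/P = Pᵢˢᵃᵗ/64.7.
  K_1 = 256.2/64.7 = 3.95981, K_2 = 161.3/64.7 = 2.49304, K_3 = 21.5/64.7 = 0.33230
Let β = V/F and solve Σ zᵢ(Kᵢ−1)/(1+β(Kᵢ−1)) = 0.
Check two-phase: ΣzᵢKᵢ = 1.795 > 1 and Σzᵢ/Kᵢ = 1.502 > 1, so g(0) = 0.795 > 0 and g(1) = -0.502 < 0.
Iterate (Newton) starting at β = 0.5:
  β = 0.500: g = 0.1083, g' = -0.959 → β = 0.613
Converged at β = 0.613.
Compositions from xᵢ = zᵢ/(1+β(Kᵢ−1)), yᵢ = Kᵢxᵢ:
  1: x = 0.057, y = 0.224
  2: x = 0.214, y = 0.534
  3: x = 0.729, y = 0.242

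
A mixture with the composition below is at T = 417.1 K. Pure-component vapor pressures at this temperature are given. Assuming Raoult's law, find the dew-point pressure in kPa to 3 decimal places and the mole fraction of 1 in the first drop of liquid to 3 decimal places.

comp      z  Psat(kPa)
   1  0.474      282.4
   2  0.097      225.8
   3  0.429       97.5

At the dew point ψ → 1, so Σzᵢ/Kᵢ = 1 with Kᵢ = Pᵢˢᵃᵗ/P ⇒ 1/P = Σzᵢ/Pᵢˢᵃᵗ.
1/P = 0.474/282.4 + 0.097/225.8 + 0.429/97.5 = 0.006508 ⇒ P = 153.656 kPa
xᵢ = zᵢP/Pᵢˢᵃᵗ ⇒ x_1 = 0.474·153.656/282.4 = 0.258

Pdew = 153.656 kPa, x_1 = 0.258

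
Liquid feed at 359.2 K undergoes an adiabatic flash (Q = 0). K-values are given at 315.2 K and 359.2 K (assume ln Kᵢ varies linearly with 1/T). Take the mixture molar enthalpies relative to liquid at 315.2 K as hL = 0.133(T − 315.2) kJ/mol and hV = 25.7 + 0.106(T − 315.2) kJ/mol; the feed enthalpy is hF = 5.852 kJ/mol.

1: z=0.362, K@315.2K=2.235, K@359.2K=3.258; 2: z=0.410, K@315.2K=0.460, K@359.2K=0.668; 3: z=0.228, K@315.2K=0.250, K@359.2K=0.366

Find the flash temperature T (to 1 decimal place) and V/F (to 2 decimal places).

T = 324.6 K, V/F = 0.18

Adiabatic flash: solve Rachford–Rice at each trial T, then check hF = ψ·hV(T) + (1−ψ)·hL(T).
  T = 315.2 K: K = (2.235, 0.460, 0.250), RR gives ψ = 0.071, H_out = 1.831 kJ/mol
  T = 359.2 K: K = (3.258, 0.668, 0.366), RR gives ψ = 0.514, H_out = 18.442 kJ/mol
  T = 337.2 K: K = (2.732, 0.561, 0.306), RR gives ψ = 0.307, H_out = 10.646 kJ/mol
  T = 326.2 K: K = (2.479, 0.510, 0.278), RR gives ψ = 0.197, H_out = 6.473 kJ/mol
  T = 320.7 K: K = (2.356, 0.485, 0.264), RR gives ψ = 0.137, H_out = 4.230 kJ/mol
  T = 323.4 K: K = (2.416, 0.497, 0.271), RR gives ψ = 0.167, H_out = 5.348 kJ/mol
  T = 324.8 K: K = (2.448, 0.503, 0.274), RR gives ψ = 0.182, H_out = 5.914 kJ/mol
Linear interpolation between T = 323.4 (H_out = 5.348) and T = 324.8 (H_out = 5.914) on hF = 5.852 gives T ≈ 324.6 K, at which ψ = 0.18.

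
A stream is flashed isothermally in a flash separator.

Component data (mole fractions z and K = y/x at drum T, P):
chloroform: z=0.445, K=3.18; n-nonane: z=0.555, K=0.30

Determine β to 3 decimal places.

Let β = V/F and solve Σ zᵢ(Kᵢ−1)/(1+β(Kᵢ−1)) = 0.
Feasibility: ΣzᵢKᵢ = 1.582, Σzᵢ/Kᵢ = 1.990 — both > 1, two phases present.
Newton–Raphson from β = 0.5:
  β = 0.500: g = -0.1335, g' = -1.128 → β = 0.382
  β = 0.382: g = -0.0005, g' = -1.137 → β = 0.381
Converged at β = 0.381.

β = 0.381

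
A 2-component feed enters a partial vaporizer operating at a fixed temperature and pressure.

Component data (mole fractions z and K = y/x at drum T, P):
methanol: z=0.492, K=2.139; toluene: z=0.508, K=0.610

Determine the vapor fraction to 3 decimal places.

Rachford–Rice: g(ψ) = Σ zᵢ(Kᵢ−1)/(1+ψ(Kᵢ−1)) = 0.
Check two-phase: ΣzᵢKᵢ = 1.362 > 1 and Σzᵢ/Kᵢ = 1.063 > 1, so g(0) = 0.362 > 0 and g(1) = -0.063 < 0.
Binary case is linear: z₁(K₁−1)(1+ψ(K₂−1)) + z₂(K₂−1)(1+ψ(K₁−1)) = 0
⇒ ψ = [z₁(K₁−1)+z₂(K₂−1)] / [−(K₁−1)(K₂−1)] = 0.3623/0.4442 = 0.816

ψ = 0.816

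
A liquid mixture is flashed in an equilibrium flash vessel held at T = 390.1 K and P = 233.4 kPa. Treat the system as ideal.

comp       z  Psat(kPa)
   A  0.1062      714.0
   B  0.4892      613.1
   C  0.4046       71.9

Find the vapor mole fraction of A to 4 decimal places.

Raoult's law: Kᵢ = Pᵢˢᵃᵗ/P = Pᵢˢᵃᵗ/233.4.
  K_A = 714.0/233.4 = 3.059126, K_B = 613.1/233.4 = 2.626821, K_C = 71.9/233.4 = 0.308055
Newton iteration, ψ⁰ = 0.42:
  ψ = 0.4200: g = 0.19541, g' = -0.9714 → ψ = 0.6212
  ψ = 0.6212: g = 0.00079, g' = -1.0028 → ψ = 0.6220
Converged at ψ = 0.6220.
Compositions from xᵢ = zᵢ/(1+ψ(Kᵢ−1)), yᵢ = Kᵢxᵢ:
  A: x = 0.0466, y = 0.1424
  B: x = 0.2432, y = 0.6387
  C: x = 0.7103, y = 0.2188

y_A = 0.1424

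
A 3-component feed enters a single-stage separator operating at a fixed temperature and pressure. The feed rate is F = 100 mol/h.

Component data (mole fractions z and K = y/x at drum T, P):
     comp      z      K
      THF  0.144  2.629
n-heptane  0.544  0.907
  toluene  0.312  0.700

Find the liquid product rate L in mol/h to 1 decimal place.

Let ψ = V/F and solve Σ zᵢ(Kᵢ−1)/(1+ψ(Kᵢ−1)) = 0.
Feasibility: ΣzᵢKᵢ = 1.090, Σzᵢ/Kᵢ = 1.100 — both > 1, two phases present.
Iterate (Newton) starting at ψ = 0.6:
  ψ = 0.600: g = -0.0491, g' = -0.145 → ψ = 0.261
  ψ = 0.261: g = 0.0112, g' = -0.226 → ψ = 0.310
  ψ = 0.310: g = 0.0005, g' = -0.208 → ψ = 0.313
Converged at ψ = 0.313.
Then V = ψ·F = 0.3128·100 = 31.3 mol/h and L = F − V = 68.7 mol/h.

L = 68.7 mol/h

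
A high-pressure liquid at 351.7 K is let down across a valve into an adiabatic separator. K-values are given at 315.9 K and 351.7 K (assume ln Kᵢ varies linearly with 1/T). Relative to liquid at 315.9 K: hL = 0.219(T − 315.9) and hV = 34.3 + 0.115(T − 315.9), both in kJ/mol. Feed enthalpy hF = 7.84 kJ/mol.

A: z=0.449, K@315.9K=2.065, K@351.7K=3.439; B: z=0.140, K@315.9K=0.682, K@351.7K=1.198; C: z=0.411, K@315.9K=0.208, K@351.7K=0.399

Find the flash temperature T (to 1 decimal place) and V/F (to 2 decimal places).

T = 319.2 K, V/F = 0.21

Adiabatic flash: solve Rachford–Rice at each trial T, then check hF = ψ·hV(T) + (1−ψ)·hL(T).
  T = 315.9 K: K = (2.065, 0.682, 0.208), RR gives ψ = 0.145, H_out = 4.964 kJ/mol
  T = 351.7 K: K = (3.439, 1.198, 0.399), RR gives ψ = 0.703, H_out = 29.336 kJ/mol
  T = 333.8 K: K = (2.702, 0.918, 0.293), RR gives ψ = 0.444, H_out = 18.317 kJ/mol
  T = 324.9 K: K = (2.372, 0.795, 0.248), RR gives ψ = 0.309, H_out = 12.268 kJ/mol
  T = 320.4 K: K = (2.216, 0.737, 0.228), RR gives ψ = 0.232, H_out = 8.824 kJ/mol
  T = 318.1 K: K = (2.138, 0.709, 0.217), RR gives ψ = 0.189, H_out = 6.913 kJ/mol
Linear interpolation between T = 318.1 (H_out = 6.913) and T = 320.4 (H_out = 8.824) on hF = 7.84 gives T ≈ 319.2 K, at which ψ = 0.21.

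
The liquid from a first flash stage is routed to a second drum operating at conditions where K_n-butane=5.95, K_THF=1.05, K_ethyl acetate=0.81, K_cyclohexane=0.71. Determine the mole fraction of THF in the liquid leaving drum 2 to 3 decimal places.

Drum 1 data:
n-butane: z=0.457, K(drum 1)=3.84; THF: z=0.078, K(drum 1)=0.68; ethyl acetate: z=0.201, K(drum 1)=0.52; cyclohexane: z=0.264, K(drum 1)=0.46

Drum 1:
Let ψ₁ = V/F and solve Σ zᵢ(Kᵢ−1)/(1+ψ₁(Kᵢ−1)) = 0.
Check two-phase: ΣzᵢKᵢ = 2.034 > 1 and Σzᵢ/Kᵢ = 1.194 > 1, so g(0) = 1.034 > 0 and g(1) = -0.194 < 0.
Newton iteration, ψ₁⁰ = 0.3:
  ψ₁ = 0.300: g = 0.3904, g' = -1.257 → ψ₁ = 0.610
  ψ₁ = 0.610: g = 0.0946, g' = -0.770 → ψ₁ = 0.733
  ψ₁ = 0.733: g = 0.0034, g' = -0.723 → ψ₁ = 0.738
Converged at ψ₁ = 0.738.
Drum-1 compositions:
  n-butane: x = 0.148, y = 0.567
  THF: x = 0.102, y = 0.069
  ethyl acetate: x = 0.311, y = 0.162
  cyclohexane: x = 0.439, y = 0.202
Drum-2 feed = drum-1 liquid: z₂ = (0.1476, 0.1021, 0.3113, 0.4390).
Drum 2:
Rachford–Rice: g(ψ₂) = Σ zᵢ(Kᵢ−1)/(1+ψ₂(Kᵢ−1)) = 0.
g(0) = ΣzᵢKᵢ − 1 = 0.549 and g(1) = 1 − Σzᵢ/Kᵢ = -0.125, so a root lies in (0, 1).
Newton–Raphson from ψ₂ = 0.5:
  ψ₂ = 0.500: g = 0.0010, g' = -0.364 → ψ₂ = 0.503
Converged at ψ₂ = 0.503.
  n-butane: x = 0.042, y = 0.252
  THF: x = 0.100, y = 0.105
  ethyl acetate: x = 0.344, y = 0.279
  cyclohexane: x = 0.514, y = 0.365

x_THF (drum 2) = 0.100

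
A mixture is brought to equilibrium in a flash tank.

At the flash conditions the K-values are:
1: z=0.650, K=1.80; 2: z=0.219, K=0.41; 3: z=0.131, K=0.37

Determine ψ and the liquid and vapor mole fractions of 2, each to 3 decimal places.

Newton iteration, ψ⁰ = 0.5:
  ψ = 0.500: g = 0.0677, g' = -0.476 → ψ = 0.642
  ψ = 0.642: g = -0.0030, g' = -0.526 → ψ = 0.636
Converged at ψ = 0.636.
Compositions from xᵢ = zᵢ/(1+ψ(Kᵢ−1)), yᵢ = Kᵢxᵢ:
  1: x = 0.431, y = 0.775
  2: x = 0.351, y = 0.144
  3: x = 0.219, y = 0.081

ψ = 0.636, x_2 = 0.351, y_2 = 0.144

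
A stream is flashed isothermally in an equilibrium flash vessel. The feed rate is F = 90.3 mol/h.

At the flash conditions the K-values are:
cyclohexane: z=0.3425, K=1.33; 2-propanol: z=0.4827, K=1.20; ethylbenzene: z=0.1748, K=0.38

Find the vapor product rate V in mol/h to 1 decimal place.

V = 57.5 mol/h

Let ψ = V/F and solve Σ zᵢ(Kᵢ−1)/(1+ψ(Kᵢ−1)) = 0.
g(0) = ΣzᵢKᵢ − 1 = 0.1012 and g(1) = 1 − Σzᵢ/Kᵢ = -0.1198, so a root lies in (0, 1).
Newton–Raphson from ψ = 0.5:
  ψ = 0.5000: g = 0.02771, g' = -0.1846 → ψ = 0.6502
  ψ = 0.6502: g = -0.00307, g' = -0.2290 → ψ = 0.6367
  ψ = 0.6367: g = -0.00003, g' = -0.2241 → ψ = 0.6366
Converged at ψ = 0.6366.
Then V = ψ·F = 0.6366·90.3 = 57.5 mol/h and L = F − V = 32.8 mol/h.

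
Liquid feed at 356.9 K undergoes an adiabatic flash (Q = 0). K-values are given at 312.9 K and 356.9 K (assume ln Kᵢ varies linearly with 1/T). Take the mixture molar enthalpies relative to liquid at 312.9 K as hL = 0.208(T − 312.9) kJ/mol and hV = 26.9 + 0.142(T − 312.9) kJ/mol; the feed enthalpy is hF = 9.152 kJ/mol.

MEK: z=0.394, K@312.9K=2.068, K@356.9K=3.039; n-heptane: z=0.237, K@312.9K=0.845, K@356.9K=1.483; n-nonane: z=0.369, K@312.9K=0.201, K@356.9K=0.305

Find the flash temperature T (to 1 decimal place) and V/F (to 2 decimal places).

Adiabatic flash: solve Rachford–Rice at each trial T, then check hF = ψ·hV(T) + (1−ψ)·hL(T).
  T = 312.9 K: K = (2.068, 0.845, 0.201), RR gives ψ = 0.135, H_out = 3.622 kJ/mol
  T = 356.9 K: K = (3.039, 1.483, 0.305), RR gives ψ = 0.611, H_out = 23.823 kJ/mol
  T = 334.9 K: K = (2.539, 1.140, 0.251), RR gives ψ = 0.416, H_out = 15.150 kJ/mol
  T = 323.9 K: K = (2.299, 0.987, 0.225), RR gives ψ = 0.290, H_out = 9.880 kJ/mol
  T = 318.4 K: K = (2.183, 0.914, 0.213), RR gives ψ = 0.217, H_out = 6.900 kJ/mol
  T = 321.1 K: K = (2.240, 0.949, 0.219), RR gives ψ = 0.254, H_out = 8.397 kJ/mol
  T = 322.5 K: K = (2.269, 0.968, 0.222), RR gives ψ = 0.272, H_out = 9.147 kJ/mol
Linear interpolation between T = 322.5 (H_out = 9.147) and T = 323.9 (H_out = 9.880) on hF = 9.152 gives T ≈ 322.5 K, at which ψ = 0.27.

T = 322.5 K, V/F = 0.27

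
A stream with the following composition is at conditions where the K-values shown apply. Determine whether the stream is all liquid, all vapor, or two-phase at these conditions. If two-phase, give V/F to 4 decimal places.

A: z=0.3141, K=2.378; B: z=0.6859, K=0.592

ΣzᵢKᵢ = 1.1530; Σzᵢ/Kᵢ = 1.2907.
Both exceed 1, so a two-phase solution exists.
Iterate (Newton) starting at ψ = 0.44:
  ψ = 0.4400: g = -0.07162, g' = -0.4008 → ψ = 0.2613
  ψ = 0.2613: g = 0.00501, g' = -0.4655 → ψ = 0.2720
  ψ = 0.2720: g = 0.00003, g' = -0.4600 → ψ = 0.2721
Converged at ψ = 0.2721.

two-phase, V/F = 0.2721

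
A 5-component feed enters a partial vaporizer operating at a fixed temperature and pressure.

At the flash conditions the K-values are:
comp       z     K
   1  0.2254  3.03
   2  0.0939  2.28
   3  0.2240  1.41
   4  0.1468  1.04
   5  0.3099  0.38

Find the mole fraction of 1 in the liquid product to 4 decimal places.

Let ψ = V/F and solve Σ zᵢ(Kᵢ−1)/(1+ψ(Kᵢ−1)) = 0.
Feasibility: ΣzᵢKᵢ = 1.4833, Σzᵢ/Kᵢ = 1.2311 — both > 1, two phases present.
Newton iteration, ψ⁰ = 0.5:
  ψ = 0.5000: g = 0.10388, g' = -0.5623 → ψ = 0.6847
  ψ = 0.6847: g = -0.00095, g' = -0.5892 → ψ = 0.6831
Converged at ψ = 0.6831.
Compositions from xᵢ = zᵢ/(1+ψ(Kᵢ−1)), yᵢ = Kᵢxᵢ:
  1: x = 0.0944, y = 0.2862
  2: x = 0.0501, y = 0.1142
  3: x = 0.1750, y = 0.2467
  4: x = 0.1429, y = 0.1486
  5: x = 0.5376, y = 0.2043

x_1 = 0.0944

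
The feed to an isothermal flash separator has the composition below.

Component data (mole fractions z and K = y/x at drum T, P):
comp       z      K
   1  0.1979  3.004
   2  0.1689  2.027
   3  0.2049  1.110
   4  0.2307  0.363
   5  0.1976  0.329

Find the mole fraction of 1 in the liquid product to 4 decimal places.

Material balance + equilibrium reduce to Σ zᵢ(Kᵢ−1)/(1+V/F(Kᵢ−1)) = 0.
Feasibility: ΣzᵢKᵢ = 1.3130, Σzᵢ/Kᵢ = 1.5699 — both > 1, two phases present.
Newton iteration, V/F⁰ = 0.5:
  V/F = 0.5000: g = -0.08110, g' = -0.6813 → V/F = 0.3810
  V/F = 0.3810: g = -0.00097, g' = -0.6737 → V/F = 0.3795
Converged at V/F = 0.3795.
Compositions from xᵢ = zᵢ/(1+V/F(Kᵢ−1)), yᵢ = Kᵢxᵢ:
  1: x = 0.1124, y = 0.3377
  2: x = 0.1215, y = 0.2463
  3: x = 0.1967, y = 0.2183
  4: x = 0.3043, y = 0.1104
  5: x = 0.2651, y = 0.0872

x_1 = 0.1124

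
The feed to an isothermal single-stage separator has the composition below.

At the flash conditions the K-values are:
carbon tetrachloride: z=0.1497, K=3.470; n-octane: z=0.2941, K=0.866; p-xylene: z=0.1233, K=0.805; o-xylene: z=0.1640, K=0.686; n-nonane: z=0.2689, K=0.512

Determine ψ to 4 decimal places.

ψ = 0.1659

Rachford–Rice: g(ψ) = Σ zᵢ(Kᵢ−1)/(1+ψ(Kᵢ−1)) = 0.
Feasibility: ΣzᵢKᵢ = 1.1236, Σzᵢ/Kᵢ = 1.3002 — both > 1, two phases present.
Newton–Raphson from ψ = 0.5:
  ψ = 0.5000: g = -0.13810, g' = -0.3295 → ψ = 0.0808
  ψ = 0.0808: g = 0.05451, g' = -0.7313 → ψ = 0.1554
  ψ = 0.1554: g = 0.00605, g' = -0.5803 → ψ = 0.1658
  ψ = 0.1658: g = 0.00009, g' = -0.5640 → ψ = 0.1659
Converged at ψ = 0.1659.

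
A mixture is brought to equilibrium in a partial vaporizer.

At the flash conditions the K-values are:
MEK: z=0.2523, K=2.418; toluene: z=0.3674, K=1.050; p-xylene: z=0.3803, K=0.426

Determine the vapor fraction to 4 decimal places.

Newton–Raphson from ψ = 0.52:
  ψ = 0.5200: g = -0.08734, g' = -0.4235 → ψ = 0.3138
  ψ = 0.3138: g = -0.00056, g' = -0.4303 → ψ = 0.3125
Converged at ψ = 0.3125.

ψ = 0.3125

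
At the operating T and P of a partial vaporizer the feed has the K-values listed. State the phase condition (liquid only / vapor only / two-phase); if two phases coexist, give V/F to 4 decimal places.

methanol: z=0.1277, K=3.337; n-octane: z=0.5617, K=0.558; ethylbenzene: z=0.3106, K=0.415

liquid only

ΣzᵢKᵢ = 0.8685; Σzᵢ/Kᵢ = 1.7933.
Since ΣzᵢKᵢ < 1 the mixture is below its bubble point — single liquid phase.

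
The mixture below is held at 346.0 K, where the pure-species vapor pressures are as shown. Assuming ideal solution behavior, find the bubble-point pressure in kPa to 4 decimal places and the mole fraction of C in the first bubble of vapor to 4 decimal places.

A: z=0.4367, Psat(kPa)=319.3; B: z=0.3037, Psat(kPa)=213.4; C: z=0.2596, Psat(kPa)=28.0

Pbub = 211.5167 kPa, y_C = 0.0344

At the bubble point ψ → 0, so ΣzᵢKᵢ = 1 with Kᵢ = Pᵢˢᵃᵗ/P ⇒ P = ΣzᵢPᵢˢᵃᵗ.
P = 0.4367·319.3 + 0.3037·213.4 + 0.2596·28.0 = 211.5167 kPa
yᵢ = zᵢPᵢˢᵃᵗ/P ⇒ y_C = 0.2596·28.0/211.5167 = 0.0344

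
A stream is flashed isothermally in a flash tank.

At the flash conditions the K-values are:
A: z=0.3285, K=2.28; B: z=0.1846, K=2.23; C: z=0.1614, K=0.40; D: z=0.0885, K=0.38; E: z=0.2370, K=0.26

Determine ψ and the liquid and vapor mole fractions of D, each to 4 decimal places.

Let ψ = V/F and solve Σ zᵢ(Kᵢ−1)/(1+ψ(Kᵢ−1)) = 0.
g(0) = ΣzᵢKᵢ − 1 = 0.3204 and g(1) = 1 − Σzᵢ/Kᵢ = -0.7748, so a root lies in (0, 1).
Newton–Raphson from ψ = 0.58:
  ψ = 0.5800: g = -0.16762, g' = -0.8904 → ψ = 0.3917
  ψ = 0.3917: g = -0.01276, g' = -0.7820 → ψ = 0.3754
Converged at ψ = 0.3754.
Compositions from xᵢ = zᵢ/(1+ψ(Kᵢ−1)), yᵢ = Kᵢxᵢ:
  A: x = 0.2219, y = 0.5059
  B: x = 0.1263, y = 0.2816
  C: x = 0.2083, y = 0.0833
  D: x = 0.1153, y = 0.0438
  E: x = 0.3282, y = 0.0853

ψ = 0.3754, x_D = 0.1153, y_D = 0.0438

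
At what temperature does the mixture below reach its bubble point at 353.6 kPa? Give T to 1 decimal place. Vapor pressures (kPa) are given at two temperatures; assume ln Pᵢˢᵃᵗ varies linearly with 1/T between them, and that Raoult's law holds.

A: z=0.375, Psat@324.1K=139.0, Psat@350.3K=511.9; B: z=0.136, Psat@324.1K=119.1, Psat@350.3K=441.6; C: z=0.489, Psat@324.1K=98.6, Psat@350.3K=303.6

Bubble-point temperature: ΣzᵢPᵢˢᵃᵗ(T) = P. Interpolate ln Pᵢˢᵃᵗ = aᵢ + bᵢ/T.
  T = 324.1 K: ΣzᵢPᵢˢᵃᵗ = 116.54 kPa
  T = 350.3 K: ΣzᵢPᵢˢᵃᵗ = 400.48 kPa
  T = 337.2 K: ΣzᵢPᵢˢᵃᵗ = 221.06 kPa
  T = 343.8 K: ΣzᵢPᵢˢᵃᵗ = 299.84 kPa
  T = 347.1 K: ΣzᵢPᵢˢᵃᵗ = 347.75 kPa
  T = 348.7 K: ΣzᵢPᵢˢᵃᵗ = 373.30 kPa
Interpolating between 347.1 K and 348.7 K gives T ≈ 347.5 K.

T = 347.5 K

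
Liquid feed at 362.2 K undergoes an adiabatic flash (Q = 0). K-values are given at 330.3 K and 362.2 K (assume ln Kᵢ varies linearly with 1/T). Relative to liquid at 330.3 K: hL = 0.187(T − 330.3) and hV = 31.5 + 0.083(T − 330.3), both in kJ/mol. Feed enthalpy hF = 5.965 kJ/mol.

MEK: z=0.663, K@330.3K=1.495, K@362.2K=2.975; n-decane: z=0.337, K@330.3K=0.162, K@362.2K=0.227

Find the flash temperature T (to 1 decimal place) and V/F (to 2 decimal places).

Adiabatic flash: solve Rachford–Rice at each trial T, then check hF = ψ·hV(T) + (1−ψ)·hL(T).
  T = 330.3 K: K = (1.495, 0.162), RR gives ψ = 0.110, H_out = 3.476 kJ/mol
  T = 362.2 K: K = (2.975, 0.227), RR gives ψ = 0.687, H_out = 25.328 kJ/mol
  T = 346.2 K: K = (2.140, 0.193), RR gives ψ = 0.526, H_out = 18.678 kJ/mol
  T = 338.2 K: K = (1.794, 0.177), RR gives ψ = 0.381, H_out = 13.181 kJ/mol
  T = 334.2 K: K = (1.638, 0.169), RR gives ψ = 0.270, H_out = 9.118 kJ/mol
  T = 332.2 K: K = (1.563, 0.166), RR gives ψ = 0.196, H_out = 6.501 kJ/mol
  T = 331.2 K: K = (1.527, 0.164), RR gives ψ = 0.153, H_out = 4.986 kJ/mol
Linear interpolation between T = 331.2 (H_out = 4.986) and T = 332.2 (H_out = 6.501) on hF = 5.965 gives T ≈ 331.8 K, at which ψ = 0.18.

T = 331.8 K, V/F = 0.18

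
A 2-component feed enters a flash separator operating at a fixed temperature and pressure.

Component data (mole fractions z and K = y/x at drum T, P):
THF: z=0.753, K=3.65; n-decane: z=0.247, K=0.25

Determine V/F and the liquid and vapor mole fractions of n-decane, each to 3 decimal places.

Material balance + equilibrium reduce to Σ zᵢ(Kᵢ−1)/(1+V/F(Kᵢ−1)) = 0.
Check two-phase: ΣzᵢKᵢ = 2.810 > 1 and Σzᵢ/Kᵢ = 1.194 > 1, so g(0) = 1.810 > 0 and g(1) = -0.194 < 0.
Iterate (Newton) starting at V/F = 0.59:
  V/F = 0.590: g = 0.4461, g' = -1.252 → V/F = 0.946
  V/F = 0.946: g = -0.0695, g' = -2.080 → V/F = 0.913
  V/F = 0.913: g = -0.0040, g' = -1.850 → V/F = 0.911
Converged at V/F = 0.911.
Compositions from xᵢ = zᵢ/(1+V/F(Kᵢ−1)), yᵢ = Kᵢxᵢ:
  THF: x = 0.221, y = 0.805
  n-decane: x = 0.779, y = 0.195

V/F = 0.911, x_n-decane = 0.779, y_n-decane = 0.195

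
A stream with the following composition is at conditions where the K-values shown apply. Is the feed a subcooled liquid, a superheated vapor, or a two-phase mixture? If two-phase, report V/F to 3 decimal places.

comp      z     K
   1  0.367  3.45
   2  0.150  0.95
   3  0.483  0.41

ΣzᵢKᵢ = 1.607; Σzᵢ/Kᵢ = 1.442.
Both exceed 1, so a two-phase solution exists.
Newton iteration, ψ⁰ = 0.56:
  ψ = 0.560: g = -0.0542, g' = -0.767 → ψ = 0.489
  ψ = 0.489: g = 0.0006, g' = -0.788 → ψ = 0.490
Converged at ψ = 0.490.

two-phase, V/F = 0.490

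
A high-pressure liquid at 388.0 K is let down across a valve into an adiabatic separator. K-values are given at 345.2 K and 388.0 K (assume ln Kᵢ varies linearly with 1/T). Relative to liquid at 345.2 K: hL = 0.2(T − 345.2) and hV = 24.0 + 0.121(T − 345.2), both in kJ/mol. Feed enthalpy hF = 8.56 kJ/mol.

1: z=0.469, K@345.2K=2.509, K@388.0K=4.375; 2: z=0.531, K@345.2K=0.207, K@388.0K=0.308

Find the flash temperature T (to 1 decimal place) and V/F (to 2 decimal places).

Adiabatic flash: solve Rachford–Rice at each trial T, then check hF = ψ·hV(T) + (1−ψ)·hL(T).
  T = 345.2 K: K = (2.509, 0.207), RR gives ψ = 0.240, H_out = 5.749 kJ/mol
  T = 388.0 K: K = (4.375, 0.308), RR gives ψ = 0.520, H_out = 19.290 kJ/mol
  T = 366.6 K: K = (3.367, 0.255), RR gives ψ = 0.406, H_out = 13.329 kJ/mol
  T = 355.9 K: K = (2.920, 0.231), RR gives ψ = 0.333, H_out = 9.851 kJ/mol
  T = 350.5 K: K = (2.708, 0.219), RR gives ψ = 0.289, H_out = 7.881 kJ/mol
  T = 353.2 K: K = (2.812, 0.225), RR gives ψ = 0.312, H_out = 8.888 kJ/mol
  T = 351.9 K: K = (2.762, 0.222), RR gives ψ = 0.301, H_out = 8.409 kJ/mol
Linear interpolation between T = 351.9 (H_out = 8.409) and T = 353.2 (H_out = 8.888) on hF = 8.56 gives T ≈ 352.3 K, at which ψ = 0.30.

T = 352.3 K, V/F = 0.30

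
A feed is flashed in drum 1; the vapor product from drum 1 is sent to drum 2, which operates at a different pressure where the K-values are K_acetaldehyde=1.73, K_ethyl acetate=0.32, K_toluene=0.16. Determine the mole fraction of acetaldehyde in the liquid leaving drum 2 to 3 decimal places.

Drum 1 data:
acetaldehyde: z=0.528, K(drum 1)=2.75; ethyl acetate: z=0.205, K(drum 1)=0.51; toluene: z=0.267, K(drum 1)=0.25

Drum 1:
Material balance + equilibrium reduce to Σ zᵢ(Kᵢ−1)/(1+ψ₁(Kᵢ−1)) = 0.
Feasibility: ΣzᵢKᵢ = 1.623, Σzᵢ/Kᵢ = 1.662 — both > 1, two phases present.
Newton–Raphson from ψ₁ = 0.65:
  ψ₁ = 0.650: g = -0.1058, g' = -1.032 → ψ₁ = 0.547
  ψ₁ = 0.547: g = -0.0051, g' = -0.946 → ψ₁ = 0.542
Converged at ψ₁ = 0.542.
Drum-1 compositions:
  acetaldehyde: x = 0.271, y = 0.745
  ethyl acetate: x = 0.279, y = 0.142
  toluene: x = 0.450, y = 0.112
Drum-2 feed = drum-1 vapor: z₂ = (0.7452, 0.1424, 0.1125).
Drum 2:
Newton iteration, ψ₂⁰ = 0.46:
  ψ₂ = 0.460: g = 0.1124, g' = -0.573 → ψ₂ = 0.656
  ψ₂ = 0.656: g = -0.0176, g' = -0.790 → ψ₂ = 0.634
  ψ₂ = 0.634: g = -0.0004, g' = -0.752 → ψ₂ = 0.633
Converged at ψ₂ = 0.633.
  acetaldehyde: x = 0.510, y = 0.882
  ethyl acetate: x = 0.250, y = 0.080
  toluene: x = 0.240, y = 0.038

x_acetaldehyde (drum 2) = 0.510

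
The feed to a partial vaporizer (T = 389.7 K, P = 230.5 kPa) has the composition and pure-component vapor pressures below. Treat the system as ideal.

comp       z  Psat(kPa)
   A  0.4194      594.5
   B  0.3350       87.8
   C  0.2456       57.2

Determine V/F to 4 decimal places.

Raoult's law: Kᵢ = Pᵢˢᵃᵗ/P = Pᵢˢᵃᵗ/230.5.
  K_A = 594.5/230.5 = 2.579176, K_B = 87.8/230.5 = 0.380911, K_C = 57.2/230.5 = 0.248156
Rachford–Rice: g(V/F) = Σ zᵢ(Kᵢ−1)/(1+V/F(Kᵢ−1)) = 0.
Feasibility: ΣzᵢKᵢ = 1.2703, Σzᵢ/Kᵢ = 2.0318 — both > 1, two phases present.
Newton iteration, V/F⁰ = 0.5:
  V/F = 0.5000: g = -0.22617, g' = -0.9524 → V/F = 0.2625
  V/F = 0.2625: g = -0.00950, g' = -0.9213 → V/F = 0.2522
Converged at V/F = 0.2522.

V/F = 0.2522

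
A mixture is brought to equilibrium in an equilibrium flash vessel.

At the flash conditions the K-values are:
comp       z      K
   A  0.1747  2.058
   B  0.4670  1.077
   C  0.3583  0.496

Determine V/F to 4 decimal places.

Rachford–Rice: g(V/F) = Σ zᵢ(Kᵢ−1)/(1+V/F(Kᵢ−1)) = 0.
g(0) = ΣzᵢKᵢ − 1 = 0.0402 and g(1) = 1 − Σzᵢ/Kᵢ = -0.2409, so a root lies in (0, 1).
Newton–Raphson from V/F = 0.48:
  V/F = 0.4800: g = -0.08095, g' = -0.2470 → V/F = 0.1522
  V/F = 0.1522: g = -0.00085, g' = -0.2545 → V/F = 0.1489
Converged at V/F = 0.1489.

V/F = 0.1489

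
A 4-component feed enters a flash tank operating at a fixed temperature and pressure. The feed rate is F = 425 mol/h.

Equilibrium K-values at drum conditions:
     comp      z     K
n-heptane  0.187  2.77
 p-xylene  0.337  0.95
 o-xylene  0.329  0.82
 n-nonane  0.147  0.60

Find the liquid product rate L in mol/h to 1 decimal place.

L = 171.3 mol/h

Material balance + equilibrium reduce to Σ zᵢ(Kᵢ−1)/(1+ψ(Kᵢ−1)) = 0.
Check two-phase: ΣzᵢKᵢ = 1.196 > 1 and Σzᵢ/Kᵢ = 1.068 > 1, so g(0) = 0.196 > 0 and g(1) = -0.068 < 0.
Newton iteration, ψ⁰ = 0.54:
  ψ = 0.540: g = 0.0113, g' = -0.205 → ψ = 0.595
  ψ = 0.595: g = 0.0003, g' = -0.194 → ψ = 0.597
Converged at ψ = 0.597.
Then V = ψ·F = 0.5968·425 = 253.7 mol/h and L = F − V = 171.3 mol/h.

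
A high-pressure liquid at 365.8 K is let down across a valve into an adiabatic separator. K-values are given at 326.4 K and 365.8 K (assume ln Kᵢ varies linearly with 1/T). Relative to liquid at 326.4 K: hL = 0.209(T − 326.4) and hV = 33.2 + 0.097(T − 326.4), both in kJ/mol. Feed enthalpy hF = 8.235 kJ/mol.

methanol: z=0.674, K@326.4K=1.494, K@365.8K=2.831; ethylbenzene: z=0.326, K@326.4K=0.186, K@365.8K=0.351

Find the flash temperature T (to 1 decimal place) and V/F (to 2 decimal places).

Adiabatic flash: solve Rachford–Rice at each trial T, then check hF = ψ·hV(T) + (1−ψ)·hL(T).
  T = 326.4 K: K = (1.494, 0.186), RR gives ψ = 0.168, H_out = 5.581 kJ/mol
  T = 365.8 K: K = (2.831, 0.351), RR gives ψ = 0.860, H_out = 33.005 kJ/mol
  T = 346.1 K: K = (2.094, 0.260), RR gives ψ = 0.613, H_out = 23.120 kJ/mol
  T = 336.2 K: K = (1.776, 0.221), RR gives ψ = 0.445, H_out = 16.335 kJ/mol
  T = 331.3 K: K = (1.631, 0.203), RR gives ψ = 0.329, H_out = 11.767 kJ/mol
  T = 328.9 K: K = (1.563, 0.195), RR gives ψ = 0.258, H_out = 9.005 kJ/mol
  T = 327.6 K: K = (1.527, 0.190), RR gives ψ = 0.213, H_out = 7.306 kJ/mol
Linear interpolation between T = 327.6 (H_out = 7.306) and T = 328.9 (H_out = 9.005) on hF = 8.235 gives T ≈ 328.3 K, at which ψ = 0.24.

T = 328.3 K, V/F = 0.24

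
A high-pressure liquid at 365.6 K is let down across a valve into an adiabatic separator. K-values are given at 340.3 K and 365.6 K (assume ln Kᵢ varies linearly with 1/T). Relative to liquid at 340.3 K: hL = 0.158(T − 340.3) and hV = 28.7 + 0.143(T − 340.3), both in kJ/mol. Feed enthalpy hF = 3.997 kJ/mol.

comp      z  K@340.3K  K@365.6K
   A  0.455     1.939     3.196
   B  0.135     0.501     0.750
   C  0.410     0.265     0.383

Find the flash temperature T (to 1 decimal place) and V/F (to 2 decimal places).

T = 341.7 K, V/F = 0.13

Adiabatic flash: solve Rachford–Rice at each trial T, then check hF = ψ·hV(T) + (1−ψ)·hL(T).
  T = 340.3 K: K = (1.939, 0.501, 0.265), RR gives ψ = 0.091, H_out = 2.616 kJ/mol
  T = 365.6 K: K = (3.196, 0.750, 0.383), RR gives ψ = 0.587, H_out = 20.633 kJ/mol
  T = 353.0 K: K = (2.514, 0.618, 0.321), RR gives ψ = 0.382, H_out = 12.903 kJ/mol
  T = 346.6 K: K = (2.211, 0.557, 0.292), RR gives ψ = 0.254, H_out = 8.262 kJ/mol
  T = 343.5 K: K = (2.074, 0.529, 0.278), RR gives ψ = 0.180, H_out = 5.664 kJ/mol
  T = 341.9 K: K = (2.006, 0.515, 0.272), RR gives ψ = 0.137, H_out = 4.194 kJ/mol
Linear interpolation between T = 340.3 (H_out = 2.616) and T = 341.9 (H_out = 4.194) on hF = 3.997 gives T ≈ 341.7 K, at which ψ = 0.13.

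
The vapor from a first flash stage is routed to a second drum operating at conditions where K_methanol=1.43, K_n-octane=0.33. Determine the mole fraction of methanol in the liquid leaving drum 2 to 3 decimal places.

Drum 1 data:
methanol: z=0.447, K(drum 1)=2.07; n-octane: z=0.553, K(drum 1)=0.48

x_methanol (drum 2) = 0.609

Drum 1:
Material balance + equilibrium reduce to Σ zᵢ(Kᵢ−1)/(1+ψ₁(Kᵢ−1)) = 0.
Check two-phase: ΣzᵢKᵢ = 1.191 > 1 and Σzᵢ/Kᵢ = 1.368 > 1, so g(0) = 0.191 > 0 and g(1) = -0.368 < 0.
Binary case is linear: z₁(K₁−1)(1+ψ₁(K₂−1)) + z₂(K₂−1)(1+ψ₁(K₁−1)) = 0
⇒ ψ₁ = [z₁(K₁−1)+z₂(K₂−1)] / [−(K₁−1)(K₂−1)] = 0.1907/0.5564 = 0.343
Drum-1 compositions:
  methanol: x = 0.327, y = 0.677
  n-octane: x = 0.673, y = 0.323
Drum-2 feed = drum-1 vapor: z₂ = (0.6770, 0.3230).
Drum 2:
Binary case is linear: z₁(K₁−1)(1+ψ₂(K₂−1)) + z₂(K₂−1)(1+ψ₂(K₁−1)) = 0
⇒ ψ₂ = [z₁(K₁−1)+z₂(K₂−1)] / [−(K₁−1)(K₂−1)] = 0.0747/0.2881 = 0.259
  methanol: x = 0.609, y = 0.871
  n-octane: x = 0.391, y = 0.129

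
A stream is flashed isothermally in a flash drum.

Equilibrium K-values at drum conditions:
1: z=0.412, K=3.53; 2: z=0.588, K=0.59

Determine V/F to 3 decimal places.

V/F = 0.772

Material balance + equilibrium reduce to Σ zᵢ(Kᵢ−1)/(1+V/F(Kᵢ−1)) = 0.
g(0) = ΣzᵢKᵢ − 1 = 0.801 and g(1) = 1 − Σzᵢ/Kᵢ = -0.113, so a root lies in (0, 1).
Newton–Raphson from V/F = 0.64:
  V/F = 0.640: g = 0.0711, g' = -0.566 → V/F = 0.766
  V/F = 0.766: g = 0.0035, g' = -0.516 → V/F = 0.772
Converged at V/F = 0.772.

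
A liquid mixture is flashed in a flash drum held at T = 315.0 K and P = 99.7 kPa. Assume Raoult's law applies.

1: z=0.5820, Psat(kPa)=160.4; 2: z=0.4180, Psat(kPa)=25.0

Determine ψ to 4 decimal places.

Raoult's law: Kᵢ = Pᵢˢᵃᵗ/P = Pᵢˢᵃᵗ/99.7.
  K_1 = 160.4/99.7 = 1.608826, K_2 = 25.0/99.7 = 0.250752
Rachford–Rice: g(ψ) = Σ zᵢ(Kᵢ−1)/(1+ψ(Kᵢ−1)) = 0.
Feasibility: ΣzᵢKᵢ = 1.0412, Σzᵢ/Kᵢ = 2.0287 — both > 1, two phases present.
Newton–Raphson from ψ = 0.47:
  ψ = 0.4700: g = -0.20792, g' = -0.6895 → ψ = 0.1684
  ψ = 0.1684: g = -0.03704, g' = -0.4848 → ψ = 0.0920
  ψ = 0.0920: g = -0.00085, g' = -0.4641 → ψ = 0.0902
Converged at ψ = 0.0902.

ψ = 0.0902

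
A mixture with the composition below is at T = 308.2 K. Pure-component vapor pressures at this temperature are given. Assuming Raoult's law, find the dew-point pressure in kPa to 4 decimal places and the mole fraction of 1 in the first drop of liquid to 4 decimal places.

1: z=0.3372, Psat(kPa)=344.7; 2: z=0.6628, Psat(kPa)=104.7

At the dew point ψ → 1, so Σzᵢ/Kᵢ = 1 with Kᵢ = Pᵢˢᵃᵗ/P ⇒ 1/P = Σzᵢ/Pᵢˢᵃᵗ.
1/P = 0.3372/344.7 + 0.6628/104.7 = 0.0073087 ⇒ P = 136.8231 kPa
xᵢ = zᵢP/Pᵢˢᵃᵗ ⇒ x_1 = 0.3372·136.8231/344.7 = 0.1338

Pdew = 136.8231 kPa, x_1 = 0.1338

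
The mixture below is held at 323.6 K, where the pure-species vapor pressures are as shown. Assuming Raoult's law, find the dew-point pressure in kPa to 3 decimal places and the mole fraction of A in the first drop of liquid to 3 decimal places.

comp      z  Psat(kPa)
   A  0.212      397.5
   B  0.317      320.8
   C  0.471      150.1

At the dew point ψ → 1, so Σzᵢ/Kᵢ = 1 with Kᵢ = Pᵢˢᵃᵗ/P ⇒ 1/P = Σzᵢ/Pᵢˢᵃᵗ.
1/P = 0.212/397.5 + 0.317/320.8 + 0.471/150.1 = 0.004659 ⇒ P = 214.620 kPa
xᵢ = zᵢP/Pᵢˢᵃᵗ ⇒ x_A = 0.212·214.620/397.5 = 0.114

Pdew = 214.620 kPa, x_A = 0.114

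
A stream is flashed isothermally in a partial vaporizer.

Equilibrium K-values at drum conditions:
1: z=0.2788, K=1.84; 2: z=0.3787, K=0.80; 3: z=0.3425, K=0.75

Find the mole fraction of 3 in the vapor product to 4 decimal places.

y_3 = 0.2843

Material balance + equilibrium reduce to Σ zᵢ(Kᵢ−1)/(1+β(Kᵢ−1)) = 0.
Check two-phase: ΣzᵢKᵢ = 1.0728 > 1 and Σzᵢ/Kᵢ = 1.0816 > 1, so g(0) = 0.0728 > 0 and g(1) = -0.0816 < 0.
Newton–Raphson from β = 0.65:
  β = 0.6500: g = -0.03781, g' = -0.1328 → β = 0.3653
  β = 0.3653: g = 0.00326, g' = -0.1587 → β = 0.3859
  β = 0.3859: g = 0.00003, g' = -0.1562 → β = 0.3860
Converged at β = 0.3860.
Compositions from xᵢ = zᵢ/(1+β(Kᵢ−1)), yᵢ = Kᵢxᵢ:
  1: x = 0.2105, y = 0.3874
  2: x = 0.4104, y = 0.3283
  3: x = 0.3791, y = 0.2843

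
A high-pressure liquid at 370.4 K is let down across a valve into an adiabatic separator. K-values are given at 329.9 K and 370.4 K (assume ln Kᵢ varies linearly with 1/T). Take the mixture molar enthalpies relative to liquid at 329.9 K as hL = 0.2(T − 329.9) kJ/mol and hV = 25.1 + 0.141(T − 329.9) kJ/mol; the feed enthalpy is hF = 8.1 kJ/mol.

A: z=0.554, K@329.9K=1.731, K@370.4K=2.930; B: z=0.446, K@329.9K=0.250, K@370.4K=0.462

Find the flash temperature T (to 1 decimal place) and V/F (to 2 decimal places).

T = 336.5 K, V/F = 0.27

Adiabatic flash: solve Rachford–Rice at each trial T, then check hF = ψ·hV(T) + (1−ψ)·hL(T).
  T = 329.9 K: K = (1.731, 0.250), RR gives ψ = 0.129, H_out = 3.226 kJ/mol
  T = 370.4 K: K = (2.930, 0.462), RR gives ψ = 0.799, H_out = 26.238 kJ/mol
  T = 350.1 K: K = (2.285, 0.346), RR gives ψ = 0.500, H_out = 15.985 kJ/mol
  T = 340.0 K: K = (1.997, 0.295), RR gives ψ = 0.339, H_out = 10.326 kJ/mol
  T = 334.9 K: K = (1.860, 0.272), RR gives ψ = 0.242, H_out = 7.009 kJ/mol
  T = 337.4 K: K = (1.926, 0.283), RR gives ψ = 0.292, H_out = 8.689 kJ/mol
  T = 336.1 K: K = (1.892, 0.277), RR gives ψ = 0.266, H_out = 7.829 kJ/mol
Linear interpolation between T = 336.1 (H_out = 7.829) and T = 337.4 (H_out = 8.689) on hF = 8.1 gives T ≈ 336.5 K, at which ψ = 0.27.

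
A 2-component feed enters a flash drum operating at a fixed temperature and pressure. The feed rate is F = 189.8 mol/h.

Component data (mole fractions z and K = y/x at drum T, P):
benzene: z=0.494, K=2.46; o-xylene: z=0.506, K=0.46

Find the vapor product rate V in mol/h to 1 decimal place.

V = 107.9 mol/h

Material balance + equilibrium reduce to Σ zᵢ(Kᵢ−1)/(1+ψ(Kᵢ−1)) = 0.
Check two-phase: ΣzᵢKᵢ = 1.448 > 1 and Σzᵢ/Kᵢ = 1.301 > 1, so g(0) = 0.448 > 0 and g(1) = -0.301 < 0.
Binary case is linear: z₁(K₁−1)(1+ψ(K₂−1)) + z₂(K₂−1)(1+ψ(K₁−1)) = 0
⇒ ψ = [z₁(K₁−1)+z₂(K₂−1)] / [−(K₁−1)(K₂−1)] = 0.4480/0.7884 = 0.568
Then V = ψ·F = 0.5682·189.8 = 107.9 mol/h and L = F − V = 81.9 mol/h.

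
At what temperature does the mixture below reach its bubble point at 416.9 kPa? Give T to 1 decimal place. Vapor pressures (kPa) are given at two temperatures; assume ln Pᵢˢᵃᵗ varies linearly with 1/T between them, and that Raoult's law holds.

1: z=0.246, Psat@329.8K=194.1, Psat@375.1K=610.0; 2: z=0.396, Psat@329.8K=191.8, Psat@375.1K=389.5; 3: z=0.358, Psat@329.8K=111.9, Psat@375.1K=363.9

T = 373.0 K

Bubble-point temperature: ΣzᵢPᵢˢᵃᵗ(T) = P. Interpolate ln Pᵢˢᵃᵗ = aᵢ + bᵢ/T.
  T = 329.8 K: ΣzᵢPᵢˢᵃᵗ = 163.76 kPa
  T = 375.1 K: ΣzᵢPᵢˢᵃᵗ = 434.58 kPa
  T = 352.5 K: ΣzᵢPᵢˢᵃᵗ = 273.87 kPa
  T = 363.8 K: ΣzᵢPᵢˢᵃᵗ = 347.02 kPa
  T = 369.5 K: ΣzᵢPᵢˢᵃᵗ = 389.28 kPa
  T = 372.3 K: ΣzᵢPᵢˢᵃᵗ = 411.44 kPa
Interpolating between 372.3 K and 375.1 K gives T ≈ 373.0 K.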